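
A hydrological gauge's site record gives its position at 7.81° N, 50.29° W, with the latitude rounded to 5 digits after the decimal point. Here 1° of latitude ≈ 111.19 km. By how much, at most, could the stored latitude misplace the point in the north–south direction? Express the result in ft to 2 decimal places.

1.82 ft

Rounding to 5 decimal places leaves the latitude within ±5e-06° of the true value.
So the N–S error is at most 5e-06 × 111190 = 0.55595 m.
In feet: 0.55595 m ÷ 0.3048 ≈ 1.824 ft.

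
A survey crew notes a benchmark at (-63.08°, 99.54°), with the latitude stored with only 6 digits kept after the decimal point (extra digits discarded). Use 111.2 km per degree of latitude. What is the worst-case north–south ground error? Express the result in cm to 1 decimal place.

Truncating at 6 decimal places can drop up to a full unit in the last place, so the latitude may be off by as much as 1e-06°.
Along the meridian that is 1e-06° × 111200 m/° = 0.1112 m.
That is 0.1112 m = 11.12 cm.

11.1 cm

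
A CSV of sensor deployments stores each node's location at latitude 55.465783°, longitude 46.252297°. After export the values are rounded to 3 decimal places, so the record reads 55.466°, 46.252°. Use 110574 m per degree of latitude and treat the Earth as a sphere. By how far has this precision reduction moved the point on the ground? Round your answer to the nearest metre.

The latitude changed by -0.000217° and the longitude by +0.000297°.
N–S: -0.000217° × 110574 m/° = -23.9946 m.
E–W at 55.466°: 0.000297° × 110574 × cos 55.466° = 0.000297 × 110574 × 0.5669 ≈ 18.6171 m.
Combined displacement = (23.9946² + 18.6171²)^½ ≈ 30.37 m.

30 metres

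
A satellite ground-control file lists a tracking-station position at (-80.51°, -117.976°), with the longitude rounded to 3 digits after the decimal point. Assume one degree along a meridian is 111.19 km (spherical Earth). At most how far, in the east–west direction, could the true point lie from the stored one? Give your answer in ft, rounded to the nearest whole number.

30 ft

Rounding to 3 decimal places leaves the longitude within ±0.0005° of the true value.
One degree of longitude at 80.51° is 111190 × cos 80.51° ≈ 111190 × 0.1649 = 18332.5 m.
So at most 0.0005° × 18332.5 ≈ 9.16625 m east–west.
Converting: 9.16625 m × 3.2808 ft/m ≈ 30.073 ft.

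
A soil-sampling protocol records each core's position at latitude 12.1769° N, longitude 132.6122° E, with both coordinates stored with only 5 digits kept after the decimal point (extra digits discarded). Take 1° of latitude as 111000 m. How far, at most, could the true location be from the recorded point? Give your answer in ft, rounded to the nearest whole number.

Truncating at 5 decimal places can drop up to a full unit in the last place, so each coordinate may be off by as much as 1e-05°.
N–S: 1e-05° × 111000 m/° = 1.11 m.
Longitude error → 1e-05 × 111000 × cos 12.1769° = 1e-05 × 111000 × 0.9775 ≈ 1.08503 m.
The two errors are perpendicular, so the maximum displacement is √(1.11² + 1.08503²) ≈ 1.55222 m.
Converting: 1.55222 m × 3.2808 ft/m ≈ 5.0926 ft.

5 ft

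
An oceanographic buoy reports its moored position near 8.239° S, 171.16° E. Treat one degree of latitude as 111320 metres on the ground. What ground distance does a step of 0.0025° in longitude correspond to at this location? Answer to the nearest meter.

At 8.239° a degree of longitude is 111320 × cos 8.239° ≈ 110171 m, so 0.0025° corresponds to 275.428 m.

275 meters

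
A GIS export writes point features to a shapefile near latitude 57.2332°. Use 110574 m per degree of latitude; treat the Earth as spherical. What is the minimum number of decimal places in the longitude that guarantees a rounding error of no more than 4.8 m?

4 decimal places

At 57.2332° one degree of longitude covers 110574 × cos 57.2332° ≈ 110574 × 0.5412 ≈ 59845 m.
Rounding to N decimal places gives at most 0.5 × 10⁻ᴺ degrees of error, i.e. 0.5 × 10⁻ᴺ × 59845 m.
Setting 29922.5 × 10⁻ᴺ ≤ 4.8 gives 10ᴺ ≥ 6234, i.e. N ≥ 3.79.
So 4 decimal places suffice (2.99 m); 3 would allow up to 29.9 m.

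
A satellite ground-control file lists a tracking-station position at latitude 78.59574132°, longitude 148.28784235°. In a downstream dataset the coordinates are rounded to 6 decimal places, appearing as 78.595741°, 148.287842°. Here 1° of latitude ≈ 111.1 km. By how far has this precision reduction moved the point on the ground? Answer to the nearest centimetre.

4 centimetres

The latitude changed by +0.00000032° and the longitude by +0.00000035°.
North–south shift: 0.00000032 × 111100 = 0.035552 m.
E–W at 78.5957°: 0.00000035° × 111100 × cos 78.5957° = 0.00000035 × 111100 × 0.1977 ≈ 0.00768874 m.
Combined displacement = (0.035552² + 0.00768874²)^½ ≈ 0.0363739 m.
That is 0.0363739 m = 3.6374 cm.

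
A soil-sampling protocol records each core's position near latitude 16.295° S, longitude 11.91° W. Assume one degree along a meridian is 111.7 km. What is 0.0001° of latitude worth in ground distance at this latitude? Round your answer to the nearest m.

11 m

0.0001° × 111700 m/° = 11.17 m.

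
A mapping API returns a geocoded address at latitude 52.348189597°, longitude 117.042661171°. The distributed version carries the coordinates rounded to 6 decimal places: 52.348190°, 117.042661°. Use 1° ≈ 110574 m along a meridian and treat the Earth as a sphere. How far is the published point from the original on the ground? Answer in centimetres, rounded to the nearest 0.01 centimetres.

Δlat = 52.348189597 − 52.348190 = -0.000000403°; Δlon = 117.042661171 − 117.042661 = +0.000000171°.
N–S: -0.000000403° × 110574 m/° = -0.0445613 m.
E–W at 52.3482°: 0.000000171° × 110574 × cos 52.3482° = 0.000000171 × 110574 × 0.6109 ≈ 0.0115503 m.
Hypotenuse of the two orthogonal shifts: √(0.0445613² + 0.0115503²) = 0.0460339 m.
That is 0.0460339 m = 4.6034 cm.

4.60 centimetres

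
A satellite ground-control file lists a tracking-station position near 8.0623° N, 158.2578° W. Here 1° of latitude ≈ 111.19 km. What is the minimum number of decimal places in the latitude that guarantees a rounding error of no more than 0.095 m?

6 decimal places

One degree of latitude covers 111190 m.
With N decimal places the half-ulp bound is 0.5·10⁻ᴺ°, or 0.5·10⁻ᴺ × 111190 m on the ground.
Setting 55595 × 10⁻ᴺ ≤ 0.095 gives 10ᴺ ≥ 5.852e+05, i.e. N ≥ 5.77.
N = 5 would give 0.556 m (too coarse); N = 6 gives 0.0556 m ≤ 0.095 m.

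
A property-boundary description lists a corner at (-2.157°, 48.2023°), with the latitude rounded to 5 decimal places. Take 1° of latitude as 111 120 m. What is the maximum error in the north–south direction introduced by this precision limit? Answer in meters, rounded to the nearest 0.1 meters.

0.6 meters

Rounding to 5 decimal places leaves the latitude within ±5e-06° of the true value.
Along the meridian that is 5e-06° × 111120 m/° = 0.5556 m.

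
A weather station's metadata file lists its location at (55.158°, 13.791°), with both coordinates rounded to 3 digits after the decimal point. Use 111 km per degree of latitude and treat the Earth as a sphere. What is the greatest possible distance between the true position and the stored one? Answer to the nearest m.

64 m

Rounding to 3 decimal places leaves each coordinate within ±0.0005° of the true value.
N–S: 0.0005° × 111000 m/° = 55.5 m.
East–west component at 55.158°: 0.0005° × 111000 × cos 55.158° ≈ 0.0005 × 63416 ≈ 31.708 m.
Combining orthogonally: (55.5² + 31.708²)^½ ≈ 63.9191 m.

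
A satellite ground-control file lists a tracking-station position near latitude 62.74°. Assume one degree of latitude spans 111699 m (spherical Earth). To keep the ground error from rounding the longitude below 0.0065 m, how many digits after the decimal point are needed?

7 decimal places

At 62.74° one degree of longitude covers 111699 × cos 62.74° ≈ 111699 × 0.4580 ≈ 51161.4 m.
Rounding to N decimal places gives at most 0.5 × 10⁻ᴺ degrees of error, i.e. 0.5 × 10⁻ᴺ × 51161.4 m.
Need 0.5 × 51161.4 × 10⁻ᴺ ≤ 0.0065 → 10⁻ᴺ ≤ 2.541e-07, so N ≥ 6.59.
N = 6 would give 0.0256 m (too coarse); N = 7 gives 0.00256 m ≤ 0.0065 m.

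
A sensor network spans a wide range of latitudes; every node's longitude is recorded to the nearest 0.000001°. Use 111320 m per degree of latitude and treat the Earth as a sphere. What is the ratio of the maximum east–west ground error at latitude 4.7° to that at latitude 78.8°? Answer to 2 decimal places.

Rounding to 6 decimal places leaves the longitude within ±5e-07° of the true value.
At 4.7°: 5e-07° × 111320 × cos 4.7° = 5e-07 × 111320 × 0.9966 ≈ 0.055473 m.
At 78.8°: 5e-07° × 111320 × cos 78.8° = 5e-07 × 111320 × 0.1942 ≈ 0.010811 m.
Ratio: 0.055473 / 0.010811 = cos 4.7° / cos 78.8° ≈ 5.1311.

5.13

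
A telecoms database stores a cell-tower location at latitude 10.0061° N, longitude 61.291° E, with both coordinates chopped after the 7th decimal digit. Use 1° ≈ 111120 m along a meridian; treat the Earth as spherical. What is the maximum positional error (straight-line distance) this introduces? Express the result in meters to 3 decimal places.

Truncating at 7 decimal places can drop up to a full unit in the last place, so each coordinate may be off by as much as 1e-07°.
Latitude error → 1e-07 × 111120 = 0.011112 m along the meridian.
Longitude error → 1e-07 × 111120 × cos 10.0061° = 1e-07 × 111120 × 0.9848 ≈ 0.010943 m.
Worst case both components are at the extreme and orthogonal: √(0.011112² + 0.010943²) ≈ 0.0155957 m.

0.016 meters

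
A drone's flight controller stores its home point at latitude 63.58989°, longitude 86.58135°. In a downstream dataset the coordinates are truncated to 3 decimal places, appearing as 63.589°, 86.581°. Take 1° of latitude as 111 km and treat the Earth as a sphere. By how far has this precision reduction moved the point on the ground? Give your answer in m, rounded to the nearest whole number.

100 m

The latitude changed by +0.00089° and the longitude by +0.00035°.
North–south shift: 0.00089 × 111000 = 98.79 m.
East–west at this latitude: 0.00035° × 111000 × cos 63.589° ≈ 0.00035 × 49373.6 = 17.2808 m.
Hypotenuse of the two orthogonal shifts: √(98.79² + 17.2808²) = 100.29 m.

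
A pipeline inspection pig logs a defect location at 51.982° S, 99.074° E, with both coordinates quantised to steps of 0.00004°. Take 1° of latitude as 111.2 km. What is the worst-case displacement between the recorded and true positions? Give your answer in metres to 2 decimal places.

2.61 metres

With a 0.00004° grid the true value lies within half a step, ±0.00004°/2 = ±2e-05°, of the stored one.
Latitude error → 2e-05 × 111200 = 2.224 m along the meridian.
East–west component at 51.982°: 2e-05° × 111200 × cos 51.982° ≈ 2e-05 × 68489.1 ≈ 1.36978 m.
Worst case both components are at the extreme and orthogonal: √(2.224² + 1.36978²) ≈ 2.61199 m.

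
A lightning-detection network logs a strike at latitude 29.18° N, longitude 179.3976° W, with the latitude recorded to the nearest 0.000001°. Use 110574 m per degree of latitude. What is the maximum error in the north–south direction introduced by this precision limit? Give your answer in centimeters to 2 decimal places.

5.53 centimeters

Rounding to 6 decimal places leaves the latitude within ±5e-07° of the true value.
Along the meridian that is 5e-07° × 110574 m/° = 0.055287 m.
That is 0.055287 m = 5.5287 cm.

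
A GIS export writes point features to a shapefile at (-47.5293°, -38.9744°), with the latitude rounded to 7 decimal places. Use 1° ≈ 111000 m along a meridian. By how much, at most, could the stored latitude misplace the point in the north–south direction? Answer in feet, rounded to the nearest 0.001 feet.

0.018 feet

Rounding to 7 decimal places leaves the latitude within ±5e-08° of the true value.
North–south distance: 5e-08° × 111000 m/° = 0.00555 m.
In feet: 0.00555 m ÷ 0.3048 ≈ 0.018209 ft.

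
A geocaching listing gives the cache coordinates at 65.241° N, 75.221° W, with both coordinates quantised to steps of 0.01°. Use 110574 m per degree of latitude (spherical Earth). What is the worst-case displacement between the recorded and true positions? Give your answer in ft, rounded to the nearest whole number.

1967 ft

With a 0.01° grid the true value lies within half a step, ±0.01°/2 = ±0.005°, of the stored one.
North–south component: 0.005° × 110574 = 552.87 m.
Longitude error → 0.005 × 110574 × cos 65.241° = 0.005 × 110574 × 0.4188 ≈ 231.543 m.
Worst case both components are at the extreme and orthogonal: √(552.87² + 231.543²) ≈ 599.398 m.
Converting: 599.398 m × 3.2808 ft/m ≈ 1966.5 ft.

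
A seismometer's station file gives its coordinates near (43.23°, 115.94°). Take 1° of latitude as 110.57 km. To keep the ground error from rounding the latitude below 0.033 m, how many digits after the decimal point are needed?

One degree of latitude covers 110570 m.
With N decimal places the half-ulp bound is 0.5·10⁻ᴺ°, or 0.5·10⁻ᴺ × 110570 m on the ground.
Need 0.5 × 110570 × 10⁻ᴺ ≤ 0.033 → 10⁻ᴺ ≤ 5.969e-07, so N ≥ 6.22.
So 7 decimal places suffice (0.00553 m); 6 would allow up to 0.0553 m.

7 decimal places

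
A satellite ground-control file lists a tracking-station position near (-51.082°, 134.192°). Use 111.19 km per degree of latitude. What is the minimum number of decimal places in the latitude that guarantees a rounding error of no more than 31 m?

4 decimal places

One degree of latitude covers 111190 m.
Rounding to N decimal places gives at most 0.5 × 10⁻ᴺ degrees of error, i.e. 0.5 × 10⁻ᴺ × 111190 m.
Setting 55595 × 10⁻ᴺ ≤ 31 gives 10ᴺ ≥ 1793, i.e. N ≥ 3.25.
At 3 places the error can reach 55.6 m, but 4 places keeps it to 5.56 m.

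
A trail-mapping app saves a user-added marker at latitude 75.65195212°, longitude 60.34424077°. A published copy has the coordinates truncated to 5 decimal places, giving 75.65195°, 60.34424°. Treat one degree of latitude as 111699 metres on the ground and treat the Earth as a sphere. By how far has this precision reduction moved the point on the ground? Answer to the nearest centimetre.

The latitude changed by +0.00000212° and the longitude by +0.00000077°.
North–south shift: 0.00000212 × 111699 = 0.236802 m.
East–west at this latitude: 0.00000077° × 111699 × cos 75.6519° ≈ 0.00000077 × 27680.3 = 0.0213138 m.
Combined displacement = (0.236802² + 0.0213138²)^½ ≈ 0.237759 m.
That is 0.237759 m = 23.776 cm.

24 centimetres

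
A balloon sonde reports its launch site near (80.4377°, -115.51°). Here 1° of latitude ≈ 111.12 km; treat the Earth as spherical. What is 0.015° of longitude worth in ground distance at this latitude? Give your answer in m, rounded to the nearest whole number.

277 m

0.015° of longitude at 80.4377° is 0.015 × 111120 × cos 80.4377° ≈ 0.015 × 18459.2 = 276.889 m.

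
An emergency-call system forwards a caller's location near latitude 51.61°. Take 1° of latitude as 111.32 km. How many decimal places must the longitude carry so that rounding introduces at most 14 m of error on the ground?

At 51.61° one degree of longitude covers 111320 × cos 51.61° ≈ 111320 × 0.6210 ≈ 69130.9 m.
Rounding to N decimal places gives at most 0.5 × 10⁻ᴺ degrees of error, i.e. 0.5 × 10⁻ᴺ × 69130.9 m.
Setting 34565.5 × 10⁻ᴺ ≤ 14 gives 10ᴺ ≥ 2469, i.e. N ≥ 3.39.
At 3 places the error can reach 34.6 m, but 4 places keeps it to 3.46 m.

4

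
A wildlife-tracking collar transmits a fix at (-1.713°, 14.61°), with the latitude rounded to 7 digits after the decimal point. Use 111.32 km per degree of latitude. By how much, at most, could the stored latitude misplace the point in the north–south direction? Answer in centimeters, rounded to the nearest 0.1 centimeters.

Rounding to 7 decimal places leaves the latitude within ±5e-08° of the true value.
So the N–S error is at most 5e-08 × 111320 = 0.005566 m.
That is 0.005566 m = 0.5566 cm.

0.6 centimeters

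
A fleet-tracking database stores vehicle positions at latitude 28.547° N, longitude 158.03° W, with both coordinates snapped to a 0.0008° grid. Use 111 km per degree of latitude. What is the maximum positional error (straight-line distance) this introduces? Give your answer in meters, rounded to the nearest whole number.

59 meters

With a 0.0008° grid the true value lies within half a step, ±0.0008°/2 = ±0.0004°, of the stored one.
N–S: 0.0004° × 111000 m/° = 44.4 m.
E–W at 28.547°: 0.0004° × 111000 × cos 28.547° = 0.0004 × 111000 × 0.8784 ≈ 39.0021 m.
Worst case both components are at the extreme and orthogonal: √(44.4² + 39.0021²) ≈ 59.0976 m.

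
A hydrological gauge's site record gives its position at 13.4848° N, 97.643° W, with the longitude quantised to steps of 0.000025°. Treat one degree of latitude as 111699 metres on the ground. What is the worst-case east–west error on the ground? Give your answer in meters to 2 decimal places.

1.36 meters

With a 0.000025° grid the true value lies within half a step, ±0.000025°/2 = ±1.25e-05°, of the stored one.
One degree of longitude at 13.4848° is 111699 × cos 13.4848° ≈ 111699 × 0.9724 = 108620 m.
So at most 1.25e-05° × 108620 ≈ 1.35775 m east–west.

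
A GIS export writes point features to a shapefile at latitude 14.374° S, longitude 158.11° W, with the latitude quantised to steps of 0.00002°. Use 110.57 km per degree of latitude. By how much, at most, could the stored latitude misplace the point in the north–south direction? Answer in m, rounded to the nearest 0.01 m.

With a 0.00002° grid the true value lies within half a step, ±0.00002°/2 = ±1e-05°, of the stored one.
North–south distance: 1e-05° × 110570 m/° = 1.1057 m.

1.11 m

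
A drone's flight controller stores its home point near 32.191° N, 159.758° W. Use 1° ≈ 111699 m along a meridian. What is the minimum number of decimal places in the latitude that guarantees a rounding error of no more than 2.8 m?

One degree of latitude covers 111699 m.
With N decimal places the half-ulp bound is 0.5·10⁻ᴺ°, or 0.5·10⁻ᴺ × 111699 m on the ground.
Setting 55849.5 × 10⁻ᴺ ≤ 2.8 gives 10ᴺ ≥ 1.995e+04, i.e. N ≥ 4.30.
N = 4 would give 5.58 m (too coarse); N = 5 gives 0.558 m ≤ 2.8 m.

5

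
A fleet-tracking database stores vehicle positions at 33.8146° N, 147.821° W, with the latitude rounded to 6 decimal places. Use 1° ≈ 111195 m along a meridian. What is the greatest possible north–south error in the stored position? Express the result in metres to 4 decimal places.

Rounding to 6 decimal places leaves the latitude within ±5e-07° of the true value.
So the N–S error is at most 5e-07 × 111195 = 0.0555975 m.

0.0556 metres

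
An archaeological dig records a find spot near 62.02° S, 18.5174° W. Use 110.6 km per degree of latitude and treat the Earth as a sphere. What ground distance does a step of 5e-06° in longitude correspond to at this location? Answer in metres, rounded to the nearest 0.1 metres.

0.3 metres

5e-06° of longitude at 62.02° is 5e-06 × 110600 × cos 62.02° ≈ 5e-06 × 51889.5 = 0.259447 m.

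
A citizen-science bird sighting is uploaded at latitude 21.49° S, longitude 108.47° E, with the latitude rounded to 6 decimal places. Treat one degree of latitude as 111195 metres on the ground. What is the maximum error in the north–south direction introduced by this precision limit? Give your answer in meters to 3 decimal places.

0.056 meters

Rounding to 6 decimal places leaves the latitude within ±5e-07° of the true value.
North–south distance: 5e-07° × 111195 m/° = 0.0555975 m.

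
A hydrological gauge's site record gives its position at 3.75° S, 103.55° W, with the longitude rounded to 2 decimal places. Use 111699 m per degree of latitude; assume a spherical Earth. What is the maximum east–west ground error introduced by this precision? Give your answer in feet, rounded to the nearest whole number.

1828 feet

Rounding to 2 decimal places leaves the longitude within ±0.005° of the true value.
One degree of longitude at 3.75° is 111699 × cos 3.75° ≈ 111699 × 0.9979 = 111460 m.
East–west error: 0.005° × 111460 m/° ≈ 557.299 m.
Converting: 557.299 m × 3.2808 ft/m ≈ 1828.4 ft.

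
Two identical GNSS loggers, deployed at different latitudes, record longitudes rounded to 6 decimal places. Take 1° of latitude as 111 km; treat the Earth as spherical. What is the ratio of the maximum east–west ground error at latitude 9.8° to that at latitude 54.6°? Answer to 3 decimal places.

Rounding to 6 decimal places leaves the longitude within ±5e-07° of the true value.
Error at 9.8° = 5e-07° × 111000 × cos 9.8° ≈ 0.0555 × 0.9854 = 0.05469 m.
At 54.6°: 5e-07° × 111000 × cos 54.6° = 5e-07 × 111000 × 0.5793 ≈ 0.03215 m.
The ratio reduces to cos 9.8° / cos 54.6° = 0.9854/0.5793 ≈ 1.7011.

1.701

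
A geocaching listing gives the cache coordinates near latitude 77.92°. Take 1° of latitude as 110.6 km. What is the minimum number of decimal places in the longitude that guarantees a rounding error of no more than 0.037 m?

6 decimal places

At 77.92° one degree of longitude covers 110600 × cos 77.92° ≈ 110600 × 0.2093 ≈ 23146.1 m.
Rounding to N decimal places gives at most 0.5 × 10⁻ᴺ degrees of error, i.e. 0.5 × 10⁻ᴺ × 23146.1 m.
Setting 11573 × 10⁻ᴺ ≤ 0.037 gives 10ᴺ ≥ 3.128e+05, i.e. N ≥ 5.50.
N = 5 would give 0.116 m (too coarse); N = 6 gives 0.0116 m ≤ 0.037 m.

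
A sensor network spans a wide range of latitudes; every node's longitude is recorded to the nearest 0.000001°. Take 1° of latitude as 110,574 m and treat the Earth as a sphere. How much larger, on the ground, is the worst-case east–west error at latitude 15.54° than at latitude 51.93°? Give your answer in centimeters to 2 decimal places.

Rounding to 6 decimal places leaves the longitude within ±5e-07° of the true value.
Error at 15.54° = 5e-07° × 110574 × cos 15.54° ≈ 0.055287 × 0.9634 = 0.053266 m.
Error at 51.93° = 5e-07° × 110574 × cos 51.93° ≈ 0.055287 × 0.6166 = 0.034091 m.
So the lower-latitude error exceeds the higher by 0.053266 − 0.034091 = 0.019175 m.
That is 0.0191746 m = 1.9175 cm.

1.92 centimeters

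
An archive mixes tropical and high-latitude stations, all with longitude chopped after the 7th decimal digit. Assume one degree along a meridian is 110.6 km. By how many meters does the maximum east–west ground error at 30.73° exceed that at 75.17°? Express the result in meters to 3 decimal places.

0.007 meters

Truncating at 7 decimal places can drop up to a full unit in the last place, so the longitude may be off by as much as 1e-07°.
At 30.73°: 1e-07° × 110600 × cos 30.73° = 1e-07 × 110600 × 0.8596 ≈ 0.009507 m.
Error at 75.17° = 1e-07° × 110600 × cos 75.17° ≈ 0.01106 × 0.2560 = 0.0028308 m.
Difference: 0.009507 − 0.0028308 = 0.0066762 m.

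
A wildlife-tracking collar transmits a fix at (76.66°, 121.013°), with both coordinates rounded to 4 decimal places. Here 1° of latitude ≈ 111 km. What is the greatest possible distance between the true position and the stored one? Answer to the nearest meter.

Rounding to 4 decimal places leaves each coordinate within ±5e-05° of the true value.
Latitude error → 5e-05 × 111000 = 5.55 m along the meridian.
E–W at 76.66°: 5e-05° × 111000 × cos 76.66° = 5e-05 × 111000 × 0.2307 ≈ 1.28055 m.
The two errors are perpendicular, so the maximum displacement is √(5.55² + 1.28055²) ≈ 5.69581 m.

6 meters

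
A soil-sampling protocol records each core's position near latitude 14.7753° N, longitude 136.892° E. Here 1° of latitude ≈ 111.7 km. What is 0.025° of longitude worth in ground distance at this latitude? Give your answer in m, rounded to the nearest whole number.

2700 m

0.025° of longitude at 14.7753° is 0.025 × 111700 × cos 14.7753° ≈ 0.025 × 108006 = 2700.16 m.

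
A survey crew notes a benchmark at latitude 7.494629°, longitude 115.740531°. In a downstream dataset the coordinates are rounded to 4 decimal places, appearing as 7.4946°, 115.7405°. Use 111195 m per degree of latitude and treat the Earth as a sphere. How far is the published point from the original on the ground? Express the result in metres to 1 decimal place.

4.7 metres

Δlat = 7.494629 − 7.4946 = +0.000029°; Δlon = 115.740531 − 115.7405 = +0.000031°.
North–south shift: 0.000029 × 111195 = 3.22465 m.
East–west at this latitude: 0.000031° × 111195 × cos 7.4946° ≈ 0.000031 × 110245 = 3.4176 m.
Distance: √(3.22465² + 3.4176²) ≈ 4.69876 m.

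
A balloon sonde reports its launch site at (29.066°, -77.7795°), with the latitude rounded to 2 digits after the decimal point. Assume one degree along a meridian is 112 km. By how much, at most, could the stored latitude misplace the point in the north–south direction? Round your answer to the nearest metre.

560 metres

Rounding to 2 decimal places leaves the latitude within ±0.005° of the true value.
Along the meridian that is 0.005° × 112000 m/° = 560 m.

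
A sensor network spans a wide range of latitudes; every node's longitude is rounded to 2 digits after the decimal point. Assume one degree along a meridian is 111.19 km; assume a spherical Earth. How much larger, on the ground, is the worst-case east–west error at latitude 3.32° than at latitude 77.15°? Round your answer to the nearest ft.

Rounding to 2 decimal places leaves the longitude within ±0.005° of the true value.
At 3.32°: 0.005° × 111190 × cos 3.32° = 0.005 × 111190 × 0.9983 ≈ 555.02 m.
At 77.15°: 0.005° × 111190 × cos 77.15° = 0.005 × 111190 × 0.2224 ≈ 123.64 m.
Difference: 555.02 − 123.64 = 431.37 m.
In feet: 431.374 m ÷ 0.3048 ≈ 1415.3 ft.

1415 ft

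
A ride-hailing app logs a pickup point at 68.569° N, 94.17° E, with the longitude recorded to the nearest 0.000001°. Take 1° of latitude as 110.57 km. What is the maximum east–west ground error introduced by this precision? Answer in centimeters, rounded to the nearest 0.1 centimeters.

Rounding to 6 decimal places leaves the longitude within ±5e-07° of the true value.
Parallels shrink by cos φ, so at 68.569° a degree of longitude is 110570 × 0.3654 ≈ 40400.1 m.
So at most 5e-07° × 40400.1 ≈ 0.0202001 m east–west.
That is 0.0202001 m = 2.02 cm.

2.0 centimeters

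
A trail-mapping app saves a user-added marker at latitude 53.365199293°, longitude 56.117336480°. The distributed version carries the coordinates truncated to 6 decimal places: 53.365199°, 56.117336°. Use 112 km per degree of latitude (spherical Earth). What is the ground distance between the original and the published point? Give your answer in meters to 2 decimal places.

0.05 meters

Δlat = 53.365199293 − 53.365199 = +0.000000293°; Δlon = 56.117336480 − 56.117336 = +0.000000480°.
North–south shift: 0.000000293 × 112000 = 0.032816 m.
E–W at 53.3652°: 0.000000480° × 112000 × cos 53.3652° = 0.000000480 × 112000 × 0.5967 ≈ 0.0320793 m.
Distance: √(0.032816² + 0.0320793²) ≈ 0.0458908 m.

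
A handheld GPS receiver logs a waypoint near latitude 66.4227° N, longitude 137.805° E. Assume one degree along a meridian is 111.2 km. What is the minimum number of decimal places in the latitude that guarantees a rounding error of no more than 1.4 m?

One degree of latitude covers 111200 m.
With N decimal places the half-ulp bound is 0.5·10⁻ᴺ°, or 0.5·10⁻ᴺ × 111200 m on the ground.
Need 0.5 × 111200 × 10⁻ᴺ ≤ 1.4 → 10⁻ᴺ ≤ 2.518e-05, so N ≥ 4.60.
So 5 decimal places suffice (0.556 m); 4 would allow up to 5.56 m.

5 decimal places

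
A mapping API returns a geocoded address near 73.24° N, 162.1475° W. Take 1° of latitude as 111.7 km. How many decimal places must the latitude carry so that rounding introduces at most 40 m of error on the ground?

One degree of latitude covers 111700 m.
Rounding to N decimal places gives at most 0.5 × 10⁻ᴺ degrees of error, i.e. 0.5 × 10⁻ᴺ × 111700 m.
Setting 55850 × 10⁻ᴺ ≤ 40 gives 10ᴺ ≥ 1396, i.e. N ≥ 3.14.
At 3 places the error can reach 55.9 m, but 4 places keeps it to 5.58 m.

4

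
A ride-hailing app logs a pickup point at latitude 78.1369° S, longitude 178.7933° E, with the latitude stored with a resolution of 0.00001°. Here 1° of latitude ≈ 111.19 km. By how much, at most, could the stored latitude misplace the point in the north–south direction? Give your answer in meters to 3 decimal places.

With a 0.00001° grid the true value lies within half a step, ±0.00001°/2 = ±5e-06°, of the stored one.
Along the meridian that is 5e-06° × 111190 m/° = 0.55595 m.

0.556 meters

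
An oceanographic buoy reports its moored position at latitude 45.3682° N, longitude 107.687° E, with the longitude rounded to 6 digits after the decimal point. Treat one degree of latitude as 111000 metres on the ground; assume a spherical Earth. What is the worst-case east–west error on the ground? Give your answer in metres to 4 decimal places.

0.0390 metres

Rounding to 6 decimal places leaves the longitude within ±5e-07° of the true value.
At latitude 45.3682° a degree of longitude spans 111000 m × cos 45.3682° = 111000 × 0.7025 ≈ 77982.8 m.
Maximum E–W displacement: 5e-07 × 77982.8 = 0.0389914 m.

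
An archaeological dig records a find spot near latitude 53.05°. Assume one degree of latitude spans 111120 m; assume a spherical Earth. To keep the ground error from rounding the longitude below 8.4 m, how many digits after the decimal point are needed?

4 decimal places

At 53.05° one degree of longitude covers 111120 × cos 53.05° ≈ 111120 × 0.6011 ≈ 66796.2 m.
Rounding to N decimal places gives at most 0.5 × 10⁻ᴺ degrees of error, i.e. 0.5 × 10⁻ᴺ × 66796.2 m.
Need 0.5 × 66796.2 × 10⁻ᴺ ≤ 8.4 → 10⁻ᴺ ≤ 2.515e-04, so N ≥ 3.60.
So 4 decimal places suffice (3.34 m); 3 would allow up to 33.4 m.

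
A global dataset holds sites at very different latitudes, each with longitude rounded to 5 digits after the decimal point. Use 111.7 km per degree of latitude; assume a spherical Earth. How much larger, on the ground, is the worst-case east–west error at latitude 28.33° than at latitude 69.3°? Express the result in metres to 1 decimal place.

Rounding to 5 decimal places leaves the longitude within ±5e-06° of the true value.
Error at 28.33° = 5e-06° × 111700 × cos 28.33° ≈ 0.5585 × 0.8802 = 0.49161 m.
Error at 69.3° = 5e-06° × 111700 × cos 69.3° ≈ 0.5585 × 0.3535 = 0.19742 m.
Difference: 0.49161 − 0.19742 = 0.29419 m.

0.3 metres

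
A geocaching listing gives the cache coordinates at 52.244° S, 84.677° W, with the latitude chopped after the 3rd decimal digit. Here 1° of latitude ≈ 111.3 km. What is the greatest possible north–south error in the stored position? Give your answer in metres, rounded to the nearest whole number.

111 metres

Truncating at 3 decimal places can drop up to a full unit in the last place, so the latitude may be off by as much as 0.001°.
North–south distance: 0.001° × 111300 m/° = 111.3 m.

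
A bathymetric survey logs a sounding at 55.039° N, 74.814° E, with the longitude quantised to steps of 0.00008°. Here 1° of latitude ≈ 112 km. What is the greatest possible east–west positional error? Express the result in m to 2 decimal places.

With a 0.00008° grid the true value lies within half a step, ±0.00008°/2 = ±4e-05°, of the stored one.
One degree of longitude at 55.039° is 112000 × cos 55.039° ≈ 112000 × 0.5730 = 64178.1 m.
East–west error: 4e-05° × 64178.1 m/° ≈ 2.56712 m.

2.57 m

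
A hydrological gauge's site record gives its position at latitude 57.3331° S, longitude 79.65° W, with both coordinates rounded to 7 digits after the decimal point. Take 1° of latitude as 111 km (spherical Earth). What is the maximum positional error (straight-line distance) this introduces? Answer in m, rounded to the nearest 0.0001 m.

Rounding to 7 decimal places leaves each coordinate within ±5e-08° of the true value.
Latitude error → 5e-08 × 111000 = 0.00555 m along the meridian.
East–west component at 57.3331°: 5e-08° × 111000 × cos 57.3331° ≈ 5e-08 × 59912.7 ≈ 0.00299564 m.
Combining orthogonally: (0.00555² + 0.00299564²)^½ ≈ 0.00630685 m.

0.0063 m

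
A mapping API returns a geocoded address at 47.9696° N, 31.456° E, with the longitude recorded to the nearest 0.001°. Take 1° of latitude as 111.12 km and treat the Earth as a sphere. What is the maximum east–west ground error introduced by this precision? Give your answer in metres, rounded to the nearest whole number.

Rounding to 3 decimal places leaves the longitude within ±0.0005° of the true value.
Parallels shrink by cos φ, so at 47.9696° a degree of longitude is 111120 × 0.6695 ≈ 74397.6 m.
So at most 0.0005° × 74397.6 ≈ 37.1988 m east–west.

37 metres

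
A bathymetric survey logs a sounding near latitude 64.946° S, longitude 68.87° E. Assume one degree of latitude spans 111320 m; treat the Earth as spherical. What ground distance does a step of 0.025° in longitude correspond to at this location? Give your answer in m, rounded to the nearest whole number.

1179 m

At 64.946° a degree of longitude is 111320 × cos 64.946° ≈ 47140.9 m, so 0.025° corresponds to 1178.52 m.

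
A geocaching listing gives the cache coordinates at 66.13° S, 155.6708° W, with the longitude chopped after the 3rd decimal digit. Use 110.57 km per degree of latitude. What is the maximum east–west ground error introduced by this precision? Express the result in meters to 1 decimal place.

44.7 meters

Truncating at 3 decimal places can drop up to a full unit in the last place, so the longitude may be off by as much as 0.001°.
One degree of longitude at 66.13° is 110570 × cos 66.13° ≈ 110570 × 0.4047 = 44743.6 m.
Maximum E–W displacement: 0.001 × 44743.6 = 44.7436 m.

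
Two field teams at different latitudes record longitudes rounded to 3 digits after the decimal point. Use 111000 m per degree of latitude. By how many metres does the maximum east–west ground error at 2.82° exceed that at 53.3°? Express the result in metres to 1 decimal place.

22.3 metres

Rounding to 3 decimal places leaves the longitude within ±0.0005° of the true value.
At 2.82°: 0.0005° × 111000 × cos 2.82° = 0.0005 × 111000 × 0.9988 ≈ 55.433 m.
At 53.3°: 0.0005° × 111000 × cos 53.3° = 0.0005 × 111000 × 0.5976 ≈ 33.168 m.
Difference: 55.433 − 33.168 = 22.265 m.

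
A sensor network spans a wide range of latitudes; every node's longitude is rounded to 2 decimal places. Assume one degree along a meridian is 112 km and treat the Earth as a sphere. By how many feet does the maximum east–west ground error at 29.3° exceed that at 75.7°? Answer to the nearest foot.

1148 feet

Rounding to 2 decimal places leaves the longitude within ±0.005° of the true value.
At 29.3°: 0.005° × 112000 × cos 29.3° = 0.005 × 112000 × 0.8721 ≈ 488.36 m.
At 75.7°: 0.005° × 112000 × cos 75.7° = 0.005 × 112000 × 0.2470 ≈ 138.32 m.
Difference: 488.36 − 138.32 = 350.04 m.
Converting: 350.039 m × 3.2808 ft/m ≈ 1148.4 ft.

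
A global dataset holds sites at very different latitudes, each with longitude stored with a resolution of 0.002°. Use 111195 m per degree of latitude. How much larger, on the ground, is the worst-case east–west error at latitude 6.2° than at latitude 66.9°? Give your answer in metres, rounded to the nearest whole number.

67 metres

With a 0.002° grid the true value lies within half a step, ±0.002°/2 = ±0.001°, of the stored one.
Error at 6.2° = 0.001° × 111195 × cos 6.2° ≈ 111.2 × 0.9942 = 110.54 m.
Error at 66.9° = 0.001° × 111195 × cos 66.9° ≈ 111.2 × 0.3923 = 43.626 m.
So the lower-latitude error exceeds the higher by 110.54 − 43.626 = 66.919 m.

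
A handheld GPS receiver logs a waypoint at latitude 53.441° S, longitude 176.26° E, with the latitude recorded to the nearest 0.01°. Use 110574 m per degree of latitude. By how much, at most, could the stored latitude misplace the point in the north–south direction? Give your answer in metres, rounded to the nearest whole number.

Rounding to 2 decimal places leaves the latitude within ±0.005° of the true value.
North–south distance: 0.005° × 110574 m/° = 552.87 m.

553 metres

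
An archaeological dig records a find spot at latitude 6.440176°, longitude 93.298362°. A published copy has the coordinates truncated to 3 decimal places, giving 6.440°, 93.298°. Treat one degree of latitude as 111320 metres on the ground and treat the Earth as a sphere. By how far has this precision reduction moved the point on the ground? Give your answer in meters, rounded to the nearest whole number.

45 meters

The latitude changed by +0.000176° and the longitude by +0.000362°.
N–S: 0.000176° × 111320 m/° = 19.5923 m.
East–west at this latitude: 0.000362° × 111320 × cos 6.44° ≈ 0.000362 × 110618 = 40.0436 m.
Hypotenuse of the two orthogonal shifts: √(19.5923² + 40.0436²) = 44.5797 m.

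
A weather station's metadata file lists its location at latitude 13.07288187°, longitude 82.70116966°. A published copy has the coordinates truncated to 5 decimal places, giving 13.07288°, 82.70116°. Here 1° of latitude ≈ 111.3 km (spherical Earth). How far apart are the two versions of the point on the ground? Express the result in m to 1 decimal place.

1.1 m

Δlat = 13.07288187 − 13.07288 = +0.00000187°; Δlon = 82.70116966 − 82.70116 = +0.00000966°.
North–south shift: 0.00000187 × 111300 = 0.208131 m.
East–west at this latitude: 0.00000966° × 111300 × cos 13.0729° ≈ 0.00000966 × 108415 = 1.04729 m.
Distance: √(0.208131² + 1.04729²) ≈ 1.06777 m.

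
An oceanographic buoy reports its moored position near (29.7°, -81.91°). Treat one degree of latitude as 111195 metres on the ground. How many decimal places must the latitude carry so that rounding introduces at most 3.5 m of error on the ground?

5

One degree of latitude covers 111195 m.
N decimal places → at most half a unit in the last place, 0.5 × 10⁻ᴺ° = 111195/2 × 10⁻ᴺ m.
Need 0.5 × 111195 × 10⁻ᴺ ≤ 3.5 → 10⁻ᴺ ≤ 6.295e-05, so N ≥ 4.20.
At 4 places the error can reach 5.56 m, but 5 places keeps it to 0.556 m.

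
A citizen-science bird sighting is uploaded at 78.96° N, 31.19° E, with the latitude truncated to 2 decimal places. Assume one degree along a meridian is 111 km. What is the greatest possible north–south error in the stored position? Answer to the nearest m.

1110 m

Truncating at 2 decimal places can drop up to a full unit in the last place, so the latitude may be off by as much as 0.01°.
North–south distance: 0.01° × 111000 m/° = 1110 m.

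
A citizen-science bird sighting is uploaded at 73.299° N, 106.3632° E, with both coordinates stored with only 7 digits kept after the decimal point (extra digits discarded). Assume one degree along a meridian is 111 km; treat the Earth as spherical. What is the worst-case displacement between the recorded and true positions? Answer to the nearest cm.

1 cm

Truncating at 7 decimal places can drop up to a full unit in the last place, so each coordinate may be off by as much as 1e-07°.
N–S: 1e-07° × 111000 m/° = 0.0111 m.
E–W at 73.299°: 1e-07° × 111000 × cos 73.299° = 1e-07 × 111000 × 0.2874 ≈ 0.00318989 m.
The two errors are perpendicular, so the maximum displacement is √(0.0111² + 0.00318989²) ≈ 0.0115493 m.
That is 0.0115493 m = 1.1549 cm.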